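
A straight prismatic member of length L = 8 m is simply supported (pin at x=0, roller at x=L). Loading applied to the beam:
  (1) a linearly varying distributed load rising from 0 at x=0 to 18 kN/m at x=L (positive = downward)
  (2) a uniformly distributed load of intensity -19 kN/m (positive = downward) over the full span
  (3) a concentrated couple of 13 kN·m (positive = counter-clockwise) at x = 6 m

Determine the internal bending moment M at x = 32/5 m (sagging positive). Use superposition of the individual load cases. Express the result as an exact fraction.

Load 1 — triangular load w₀=18 kN/m (0→w₀ over full span):
  M_1 = w₀Lx/6 - w₀x³/(6L) = 18·8·(32/5)/6 - 18·(32/5)³/(6·8) = 6912/125 kN·m
Load 2 — uniform load w=-19 kN/m over full span:
  M_2 = wx(L-x)/2 = (-19)·(32/5)·(8-(32/5))/2 = -2432/25 kN·m
Load 3 — applied couple M₀=13 kN·m at a=6 m (b=L-a=2):
  M_3 = M₀x/L - M₀  [x>a] = 13·(32/5)/8 - 13 = -13/5 kN·m
Superposition: M = Σ M_i = -5573/125 kN·m ≈ -44.584000 kN·m

M(32/5) = -5573/125 kN·m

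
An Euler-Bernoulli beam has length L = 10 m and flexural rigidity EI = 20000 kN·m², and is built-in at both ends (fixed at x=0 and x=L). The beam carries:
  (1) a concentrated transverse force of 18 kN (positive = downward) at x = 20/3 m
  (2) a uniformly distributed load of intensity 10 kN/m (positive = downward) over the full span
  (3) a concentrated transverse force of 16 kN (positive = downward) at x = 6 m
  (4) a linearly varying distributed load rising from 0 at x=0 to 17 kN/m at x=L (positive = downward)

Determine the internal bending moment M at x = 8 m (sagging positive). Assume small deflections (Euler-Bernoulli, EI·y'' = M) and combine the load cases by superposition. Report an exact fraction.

Load 1 — point force P=18 kN at a=20/3 m (b=L-a=10/3):
  M_1 = Pa²(a+3b)(L-x)/L³ - Pa²b/L²  [x>a] = 18·(20/3)²·((20/3)+3·(10/3))·(10-8)/10³ - 18·(20/3)²·(10/3)/10² = 0 kN·m
Load 2 — uniform load w=10 kN/m over full span:
  M_2 = wLx/2 - wL²/12 - wx²/2 = 10·10·8/2 - 10·10²/12 - 10·8²/2 = -10/3 kN·m
Load 3 — point force P=16 kN at a=6 m (b=L-a=4):
  M_3 = Pa²(a+3b)(L-x)/L³ - Pa²b/L²  [x>a] = 16·6²·(6+3·4)·(10-8)/10³ - 16·6²·4/10² = -288/125 kN·m
Load 4 — triangular load w₀=17 kN/m (0→w₀ over full span):
  M_4 = 3w₀Lx/20 - w₀L²/30 - w₀x³/(6L) = 3·17·10·8/20 - 17·10²/30 - 17·8³/(6·10) = 34/15 kN·m
Superposition: M = Σ M_i = -1264/375 kN·m ≈ -3.370667 kN·m

M(8) = -1264/375 kN·m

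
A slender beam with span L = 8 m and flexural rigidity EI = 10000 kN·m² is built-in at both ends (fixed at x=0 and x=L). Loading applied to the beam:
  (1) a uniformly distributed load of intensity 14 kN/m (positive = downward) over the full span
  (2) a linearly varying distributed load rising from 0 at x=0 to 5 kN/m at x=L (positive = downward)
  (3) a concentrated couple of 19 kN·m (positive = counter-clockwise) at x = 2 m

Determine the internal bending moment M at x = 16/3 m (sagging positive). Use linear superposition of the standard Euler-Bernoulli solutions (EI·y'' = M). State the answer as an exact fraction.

M(16/3) = 37885/1296 kN·m

Load 1 — uniform load w=14 kN/m over full span:
  M_1 = wLx/2 - wL²/12 - wx²/2 = 14·8·(16/3)/2 - 14·8²/12 - 14·(16/3)²/2 = 224/9 kN·m
Load 2 — triangular load w₀=5 kN/m (0→w₀ over full span):
  M_2 = 3w₀Lx/20 - w₀L²/30 - w₀x³/(6L) = 3·5·8·(16/3)/20 - 5·8²/30 - 5·(16/3)³/(6·8) = 448/81 kN·m
Load 3 — applied couple M₀=19 kN·m at a=2 m (b=L-a=6):
  M_3 = R_Ax - M_A - M₀  [x>a] with R_A=171/64, M_A=-57/16 = (171/64)·(16/3) - (-57/16) - 19 = -19/16 kN·m
Superposition: M = Σ M_i = 37885/1296 kN·m ≈ 29.232253 kN·m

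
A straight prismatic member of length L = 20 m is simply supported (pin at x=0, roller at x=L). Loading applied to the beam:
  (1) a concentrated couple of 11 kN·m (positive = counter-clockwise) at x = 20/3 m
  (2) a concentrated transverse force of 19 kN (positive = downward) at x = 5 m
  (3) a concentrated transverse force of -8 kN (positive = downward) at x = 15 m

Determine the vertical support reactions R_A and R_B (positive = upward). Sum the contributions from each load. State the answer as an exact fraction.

R_A = 64/5 kN, R_B = -9/5 kN

Load 1 — applied couple M₀=11 kN·m at a=20/3 m (b=L-a=40/3):
  R_A = M₀/L = 11/20 kN
  R_B = -M₀/L = -11/20 kN
Load 2 — point force P=19 kN at a=5 m (b=L-a=15):
  R_A = Pb/L = 19·15/20 = 57/4 kN
  R_B = Pa/L = 19·5/20 = 19/4 kN
Load 3 — point force P=-8 kN at a=15 m (b=L-a=5):
  R_A = Pb/L = (-8)·5/20 = -2 kN
  R_B = Pa/L = (-8)·15/20 = -6 kN
Superposition: R_A = 64/5 kN, R_B = -9/5 kN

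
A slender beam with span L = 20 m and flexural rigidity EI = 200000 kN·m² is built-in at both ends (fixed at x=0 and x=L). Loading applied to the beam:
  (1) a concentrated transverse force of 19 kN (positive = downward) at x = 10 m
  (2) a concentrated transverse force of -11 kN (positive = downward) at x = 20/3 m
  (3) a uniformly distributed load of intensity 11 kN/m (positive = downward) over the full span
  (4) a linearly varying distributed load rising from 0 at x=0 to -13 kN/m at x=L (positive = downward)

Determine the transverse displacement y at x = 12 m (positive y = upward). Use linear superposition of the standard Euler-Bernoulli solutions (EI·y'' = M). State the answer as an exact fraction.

Load 1 — point force P=19 kN at a=10 m (b=L-a=10):
  y_1 = -Pa²(L-x)²(3bL-(3b+a)(L-x))/(6L³EI)  [x>a] = -19·10²·(20-12)²·(3·10·20-(3·10+10)·(20-12))/(6·20³·200000) = -133/37500 m
Load 2 — point force P=-11 kN at a=20/3 m (b=L-a=40/3):
  y_2 = -Pa²(L-x)²(3bL-(3b+a)(L-x))/(6L³EI)  [x>a] = -(-11)·(20/3)²·(20-12)²·(3·(40/3)·20-(3·(40/3)+(20/3))·(20-12))/(6·20³·200000) = 352/253125 m
Load 3 — uniform load w=11 kN/m over full span:
  y_3 = -wx²(L-x)²/(24EI) = -11·12²·(20-12)²/(24·200000) = -66/3125 m
Load 4 — triangular load w₀=-13 kN/m (0→w₀ over full span):
  y_4 = -w₀x²(L-x)²(x+2L)/(120LEI) = -(-13)·12²·(20-12)²·(12+2·20)/(120·20·200000) = 1014/78125 m
Superposition: y = Σ y_i = -260639/25312500 m ≈ -0.010297 m

y(12) = -260639/25312500 m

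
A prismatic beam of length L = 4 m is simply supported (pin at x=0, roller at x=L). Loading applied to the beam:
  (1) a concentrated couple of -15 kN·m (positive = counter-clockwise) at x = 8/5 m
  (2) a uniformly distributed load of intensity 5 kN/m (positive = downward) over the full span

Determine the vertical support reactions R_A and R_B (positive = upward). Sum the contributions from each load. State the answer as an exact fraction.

Load 1 — applied couple M₀=-15 kN·m at a=8/5 m (b=L-a=12/5):
  R_A = M₀/L = (-15)/4 = -15/4 kN
  R_B = -M₀/L = -(-15)/4 = 15/4 kN
Load 2 — uniform load w=5 kN/m over full span:
  R_A = wL/2 = 5·4/2 = 10 kN
  R_B = wL/2 = 5·4/2 = 10 kN
Superposition: R_A = 25/4 kN, R_B = 55/4 kN

R_A = 25/4 kN, R_B = 55/4 kN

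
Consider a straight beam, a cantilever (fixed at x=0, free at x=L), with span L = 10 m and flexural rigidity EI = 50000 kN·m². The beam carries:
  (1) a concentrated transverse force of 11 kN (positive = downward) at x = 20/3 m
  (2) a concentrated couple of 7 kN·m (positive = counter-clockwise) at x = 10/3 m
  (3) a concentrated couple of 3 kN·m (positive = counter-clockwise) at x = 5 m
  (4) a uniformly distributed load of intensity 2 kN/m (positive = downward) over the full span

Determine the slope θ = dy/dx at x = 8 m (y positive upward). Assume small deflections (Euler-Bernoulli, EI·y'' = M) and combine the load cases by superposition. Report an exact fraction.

θ(8) = -4831/450000 rad

Load 1 — point force P=11 kN at a=20/3 m (b=L-a=10/3):
  θ_1 = -Pa²/(2EI)  [x>a] = -11·(20/3)²/(2·50000) = -11/2250 rad
Load 2 — applied couple M₀=7 kN·m at a=10/3 m (b=L-a=20/3):
  θ_2 = M₀a/EI  [x>a] = 7·(10/3)/50000 = 7/15000 rad
Load 3 — applied couple M₀=3 kN·m at a=5 m (b=L-a=5):
  θ_3 = M₀a/EI  [x>a] = 3·5/50000 = 3/10000 rad
Load 4 — uniform load w=2 kN/m over full span:
  θ_4 = -wx(x²-3Lx+3L²)/(6EI) = -2·8·(8²-3·10·8+3·10²)/(6·50000) = -62/9375 rad
Superposition: θ = Σ θ_i = -4831/450000 rad ≈ -0.010736 rad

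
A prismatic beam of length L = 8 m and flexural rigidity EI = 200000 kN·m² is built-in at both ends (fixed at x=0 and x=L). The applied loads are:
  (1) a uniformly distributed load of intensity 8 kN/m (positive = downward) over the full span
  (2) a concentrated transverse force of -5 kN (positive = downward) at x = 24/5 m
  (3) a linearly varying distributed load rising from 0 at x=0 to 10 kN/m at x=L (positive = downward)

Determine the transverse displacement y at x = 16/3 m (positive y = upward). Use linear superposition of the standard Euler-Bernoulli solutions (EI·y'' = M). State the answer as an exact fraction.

Load 1 — uniform load w=8 kN/m over full span:
  y_1 = -wx²(L-x)²/(24EI) = -8·(16/3)²·(8-(16/3))²/(24·200000) = -256/759375 m
Load 2 — point force P=-5 kN at a=24/5 m (b=L-a=16/5):
  y_2 = -Pa²(L-x)²(3bL-(3b+a)(L-x))/(6L³EI)  [x>a] = -(-5)·(24/5)²·(8-(16/3))²·(3·(16/5)·8-(3·(16/5)+(24/5))·(8-(16/3)))/(6·8³·200000) = 4/78125 m
Load 3 — triangular load w₀=10 kN/m (0→w₀ over full span):
  y_3 = -w₀x²(L-x)²(x+2L)/(120LEI) = -10·(16/3)²·(8-(16/3))²·((16/3)+2·8)/(120·8·200000) = -512/2278125 m
Superposition: y = Σ y_i = -29084/56953125 m ≈ -0.000511 m

y(16/3) = -29084/56953125 m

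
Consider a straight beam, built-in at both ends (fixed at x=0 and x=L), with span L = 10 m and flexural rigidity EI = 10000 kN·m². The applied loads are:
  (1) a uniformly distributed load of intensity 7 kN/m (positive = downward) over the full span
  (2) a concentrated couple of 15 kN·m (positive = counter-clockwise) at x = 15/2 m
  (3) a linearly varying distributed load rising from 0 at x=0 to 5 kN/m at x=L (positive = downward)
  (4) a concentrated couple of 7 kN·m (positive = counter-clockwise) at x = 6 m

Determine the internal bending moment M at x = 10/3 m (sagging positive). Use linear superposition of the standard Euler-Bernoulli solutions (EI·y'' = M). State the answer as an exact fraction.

Load 1 — uniform load w=7 kN/m over full span:
  M_1 = wLx/2 - wL²/12 - wx²/2 = 7·10·(10/3)/2 - 7·10²/12 - 7·(10/3)²/2 = 175/9 kN·m
Load 2 — applied couple M₀=15 kN·m at a=15/2 m (b=L-a=5/2):
  M_2 = R_Ax - M_A  [x≤a] with R_A=27/16, M_A=75/16 = (27/16)·(10/3) - (75/16) = 15/16 kN·m
Load 3 — triangular load w₀=5 kN/m (0→w₀ over full span):
  M_3 = 3w₀Lx/20 - w₀L²/30 - w₀x³/(6L) = 3·5·10·(10/3)/20 - 5·10²/30 - 5·(10/3)³/(6·10) = 425/81 kN·m
Load 4 — applied couple M₀=7 kN·m at a=6 m (b=L-a=4):
  M_4 = R_Ax - M_A  [x≤a] with R_A=126/125, M_A=56/25 = (126/125)·(10/3) - (56/25) = 28/25 kN·m
Superposition: M = Σ M_i = 866663/32400 kN·m ≈ 26.748858 kN·m

M(10/3) = 866663/32400 kN·m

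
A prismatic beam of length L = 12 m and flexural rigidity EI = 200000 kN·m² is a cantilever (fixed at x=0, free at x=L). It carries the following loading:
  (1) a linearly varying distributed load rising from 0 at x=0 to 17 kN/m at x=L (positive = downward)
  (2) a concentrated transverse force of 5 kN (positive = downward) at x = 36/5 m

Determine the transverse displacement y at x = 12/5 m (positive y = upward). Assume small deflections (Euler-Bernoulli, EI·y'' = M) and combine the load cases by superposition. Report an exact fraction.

y(12/5) = -1078209/97656250 m

Load 1 — triangular load w₀=17 kN/m (0→w₀ over full span):
  y_1 = (w₀Lx³/12-w₀L²x²/6-w₀x⁵/(120L))/EI = (17·12·(12/5)³/12-17·12²·(12/5)²/6-17·(12/5)⁵/(120·12))/200000 = -1033209/97656250 m
Load 2 — point force P=5 kN at a=36/5 m (b=L-a=24/5):
  y_2 = -Px²(3a-x)/(6EI)  [x≤a] = -5·(12/5)²·(3·(36/5)-(12/5))/(6·200000) = -36/78125 m
Superposition: y = Σ y_i = -1078209/97656250 m ≈ -0.011041 m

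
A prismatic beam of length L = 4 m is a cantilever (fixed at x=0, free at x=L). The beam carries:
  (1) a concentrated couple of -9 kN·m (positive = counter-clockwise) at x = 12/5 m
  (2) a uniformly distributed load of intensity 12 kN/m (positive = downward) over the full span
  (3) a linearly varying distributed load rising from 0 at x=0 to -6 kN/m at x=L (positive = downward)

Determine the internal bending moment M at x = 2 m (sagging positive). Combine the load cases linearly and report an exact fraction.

M(2) = -23 kN·m

Load 1 — applied couple M₀=-9 kN·m at a=12/5 m (b=L-a=8/5):
  M_1 = M₀  [x≤a] = (-9) = -9 kN·m
Load 2 — uniform load w=12 kN/m over full span:
  M_2 = -w(L-x)²/2 = -12·(4-2)²/2 = -24 kN·m
Load 3 — triangular load w₀=-6 kN/m (0→w₀ over full span):
  M_3 = w₀Lx/2 - w₀L²/3 - w₀x³/(6L) = (-6)·4·2/2 - (-6)·4²/3 - (-6)·2³/(6·4) = 10 kN·m
Superposition: M = Σ M_i = -23 kN·m ≈ -23.000000 kN·m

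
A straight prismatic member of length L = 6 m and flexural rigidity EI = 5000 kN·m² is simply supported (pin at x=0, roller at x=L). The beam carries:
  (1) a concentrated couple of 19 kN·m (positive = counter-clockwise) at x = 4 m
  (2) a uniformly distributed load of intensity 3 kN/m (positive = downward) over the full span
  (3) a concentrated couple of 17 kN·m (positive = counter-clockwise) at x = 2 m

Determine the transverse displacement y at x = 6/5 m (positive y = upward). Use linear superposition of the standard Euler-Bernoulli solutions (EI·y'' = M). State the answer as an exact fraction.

Load 1 — applied couple M₀=19 kN·m at a=4 m (b=L-a=2):
  y_1 = (M₀x³/(6L)+C₁x)/EI  [x≤a] with C₁=M₀(3b²-L²)/(6L)=-38/3 = (19·(6/5)³/(6·6)+(-38/3)·(6/5))/5000 = -893/312500 m
Load 2 — uniform load w=3 kN/m over full span:
  y_2 = -wx(L³-2Lx²+x³)/(24EI) = -3·(6/5)·(6³-2·6·(6/5)²+(6/5)³)/(24·5000) = -2349/390625 m
Load 3 — applied couple M₀=17 kN·m at a=2 m (b=L-a=4):
  y_3 = (M₀x³/(6L)+C₁x)/EI  [x≤a] with C₁=M₀(3b²-L²)/(6L)=17/3 = (17·(6/5)³/(6·6)+(17/3)·(6/5))/5000 = 119/78125 m
Superposition: y = Σ y_i = -11481/1562500 m ≈ -0.007348 m

y(6/5) = -11481/1562500 m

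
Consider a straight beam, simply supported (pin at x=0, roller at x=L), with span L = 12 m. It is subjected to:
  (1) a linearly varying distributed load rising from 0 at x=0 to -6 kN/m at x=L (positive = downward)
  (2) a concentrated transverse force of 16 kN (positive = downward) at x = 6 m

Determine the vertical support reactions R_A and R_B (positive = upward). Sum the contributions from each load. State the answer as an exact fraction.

R_A = -4 kN, R_B = -16 kN

Load 1 — triangular load w₀=-6 kN/m (0→w₀ over full span):
  R_A = w₀L/6 = (-6)·12/6 = -12 kN
  R_B = w₀L/3 = (-6)·12/3 = -24 kN
Load 2 — point force P=16 kN at a=6 m (b=L-a=6):
  R_A = Pb/L = 16·6/12 = 8 kN
  R_B = Pa/L = 16·6/12 = 8 kN
Superposition: R_A = -4 kN, R_B = -16 kN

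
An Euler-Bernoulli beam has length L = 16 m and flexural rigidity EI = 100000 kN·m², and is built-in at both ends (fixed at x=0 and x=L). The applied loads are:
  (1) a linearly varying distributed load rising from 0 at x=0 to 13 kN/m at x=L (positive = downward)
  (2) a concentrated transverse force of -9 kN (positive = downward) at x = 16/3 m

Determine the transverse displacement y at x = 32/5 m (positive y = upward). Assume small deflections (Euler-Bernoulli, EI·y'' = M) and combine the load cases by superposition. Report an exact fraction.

Load 1 — triangular load w₀=13 kN/m (0→w₀ over full span):
  y_1 = -w₀x²(L-x)²(x+2L)/(120LEI) = -13·(32/5)²·(16-(32/5))²·((32/5)+2·16)/(120·16·100000) = -479232/48828125 m
Load 2 — point force P=-9 kN at a=16/3 m (b=L-a=32/3):
  y_2 = -Pa²(L-x)²(3bL-(3b+a)(L-x))/(6L³EI)  [x>a] = -(-9)·(16/3)²·(16-(32/5))²·(3·(32/3)·16-(3·(32/3)+(16/3))·(16-(32/5)))/(6·16³·100000) = 576/390625 m
Superposition: y = Σ y_i = -407232/48828125 m ≈ -0.008340 m

y(32/5) = -407232/48828125 m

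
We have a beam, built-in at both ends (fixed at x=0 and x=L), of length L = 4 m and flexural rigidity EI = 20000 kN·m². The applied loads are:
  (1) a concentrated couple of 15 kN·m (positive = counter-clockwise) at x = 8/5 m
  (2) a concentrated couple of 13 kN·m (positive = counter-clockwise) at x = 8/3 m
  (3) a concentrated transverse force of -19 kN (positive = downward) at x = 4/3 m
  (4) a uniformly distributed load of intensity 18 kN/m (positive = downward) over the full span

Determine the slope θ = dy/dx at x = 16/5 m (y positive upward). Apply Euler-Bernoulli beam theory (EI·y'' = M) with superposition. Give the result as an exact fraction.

Load 1 — applied couple M₀=15 kN·m at a=8/5 m (b=L-a=12/5):
  θ_1 = (R_Ax²/2 - M_Ax - M₀(x-a))/EI  [x>a] with R_A=27/5, M_A=9/5 = ((27/5)·(16/5)²/2 - (9/5)·(16/5) - 15·((16/5)-(8/5)))/20000 = -33/312500 rad
Load 2 — applied couple M₀=13 kN·m at a=8/3 m (b=L-a=4/3):
  θ_2 = (R_Ax²/2 - M_Ax - M₀(x-a))/EI  [x>a] with R_A=13/3, M_A=13/3 = ((13/3)·(16/5)²/2 - (13/3)·(16/5) - 13·((16/5)-(8/3)))/20000 = 13/187500 rad
Load 3 — point force P=-19 kN at a=4/3 m (b=L-a=8/3):
  θ_3 = Pa²(L-x)(2bL-(3b+a)(L-x))/(2L³EI)  [x>a] = (-19)·(4/3)²·(4-(16/5))·(2·(8/3)·4-(3·(8/3)+(4/3))·(4-(16/5)))/(2·4³·20000) = -247/1687500 rad
Load 4 — uniform load w=18 kN/m over full span:
  θ_4 = -wx(L-x)(L-2x)/(12EI) = -18·(16/5)·(4-(16/5))·(4-2·(16/5))/(12·20000) = 36/78125 rad
Superposition: θ = Σ θ_i = 2347/8437500 rad ≈ 0.000278 rad

θ(16/5) = 2347/8437500 rad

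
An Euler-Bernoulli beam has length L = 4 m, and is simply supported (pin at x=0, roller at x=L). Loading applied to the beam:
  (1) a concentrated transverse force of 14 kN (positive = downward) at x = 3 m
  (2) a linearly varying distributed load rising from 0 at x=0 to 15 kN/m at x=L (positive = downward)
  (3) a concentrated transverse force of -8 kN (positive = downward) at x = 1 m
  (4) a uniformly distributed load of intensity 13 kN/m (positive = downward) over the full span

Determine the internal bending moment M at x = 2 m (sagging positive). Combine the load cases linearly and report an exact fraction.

Load 1 — point force P=14 kN at a=3 m (b=L-a=1):
  M_1 = Pbx/L  [x≤a] = 14·1·2/4 = 7 kN·m
Load 2 — triangular load w₀=15 kN/m (0→w₀ over full span):
  M_2 = w₀Lx/6 - w₀x³/(6L) = 15·4·2/6 - 15·2³/(6·4) = 15 kN·m
Load 3 — point force P=-8 kN at a=1 m (b=L-a=3):
  M_3 = Pa(L-x)/L  [x>a] = (-8)·1·(4-2)/4 = -4 kN·m
Load 4 — uniform load w=13 kN/m over full span:
  M_4 = wx(L-x)/2 = 13·2·(4-2)/2 = 26 kN·m
Superposition: M = Σ M_i = 44 kN·m ≈ 44.000000 kN·m

M(2) = 44 kN·m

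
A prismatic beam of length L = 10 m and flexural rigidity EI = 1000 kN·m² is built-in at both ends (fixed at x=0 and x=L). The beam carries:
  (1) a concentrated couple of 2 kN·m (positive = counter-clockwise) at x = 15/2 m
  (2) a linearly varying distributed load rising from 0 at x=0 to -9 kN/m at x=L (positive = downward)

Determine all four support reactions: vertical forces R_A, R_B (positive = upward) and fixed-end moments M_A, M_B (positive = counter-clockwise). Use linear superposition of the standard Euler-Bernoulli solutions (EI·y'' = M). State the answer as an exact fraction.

R_A = -531/40 kN, M_A = -235/8 kN·m, R_B = -1269/40 kN, M_B = 357/8 kN·m

Load 1 — applied couple M₀=2 kN·m at a=15/2 m (b=L-a=5/2):
  R_A = 6M₀ab/L³ = 6·2·(15/2)·(5/2)/10³ = 9/40 kN
  M_A = M₀b(2a-b)/L² = 2·(5/2)·(2·(15/2)-(5/2))/10² = 5/8 kN·m
  R_B = -6M₀ab/L³ = -6·2·(15/2)·(5/2)/10³ = -9/40 kN
  M_B = M₀a(2b-a)/L² = 2·(15/2)·(2·(5/2)-(15/2))/10² = -3/8 kN·m
Load 2 — triangular load w₀=-9 kN/m (0→w₀ over full span):
  R_A = 3w₀L/20 = 3·(-9)·10/20 = -27/2 kN
  M_A = w₀L²/30 = (-9)·10²/30 = -30 kN·m
  R_B = 7w₀L/20 = 7·(-9)·10/20 = -63/2 kN
  M_B = -w₀L²/20 = -(-9)·10²/20 = 45 kN·m
Superposition: R_A = -531/40 kN, M_A = -235/8 kN·m, R_B = -1269/40 kN, M_B = 357/8 kN·m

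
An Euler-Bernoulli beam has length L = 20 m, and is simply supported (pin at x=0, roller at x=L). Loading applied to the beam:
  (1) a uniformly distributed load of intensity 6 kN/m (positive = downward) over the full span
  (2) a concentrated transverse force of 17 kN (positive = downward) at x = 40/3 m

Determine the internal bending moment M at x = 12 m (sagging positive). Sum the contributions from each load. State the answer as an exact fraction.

Load 1 — uniform load w=6 kN/m over full span:
  M_1 = wx(L-x)/2 = 6·12·(20-12)/2 = 288 kN·m
Load 2 — point force P=17 kN at a=40/3 m (b=L-a=20/3):
  M_2 = Pbx/L  [x≤a] = 17·(20/3)·12/20 = 68 kN·m
Superposition: M = Σ M_i = 356 kN·m ≈ 356.000000 kN·m

M(12) = 356 kN·m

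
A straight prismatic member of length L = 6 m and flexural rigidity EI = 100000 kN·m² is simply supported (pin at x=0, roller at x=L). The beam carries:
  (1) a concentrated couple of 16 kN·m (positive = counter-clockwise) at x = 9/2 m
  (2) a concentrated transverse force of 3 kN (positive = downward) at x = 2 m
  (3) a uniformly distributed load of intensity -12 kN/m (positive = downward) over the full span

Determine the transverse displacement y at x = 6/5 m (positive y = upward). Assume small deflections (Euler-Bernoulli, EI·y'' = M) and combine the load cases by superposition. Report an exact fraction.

Load 1 — applied couple M₀=16 kN·m at a=9/2 m (b=L-a=3/2):
  y_1 = (M₀x³/(6L)+C₁x)/EI  [x≤a] with C₁=M₀(3b²-L²)/(6L)=-13 = (16·(6/5)³/(6·6)+(-13)·(6/5))/100000 = -927/6250000 m
Load 2 — point force P=3 kN at a=2 m (b=L-a=4):
  y_2 = -Pbx(L²-b²-x²)/(6LEI)  [x≤a] = -3·4·(6/5)·(6²-4²-(6/5)²)/(6·6·100000) = -29/390625 m
Load 3 — uniform load w=-12 kN/m over full span:
  y_3 = -wx(L³-2Lx²+x³)/(24EI) = -(-12)·(6/5)·(6³-2·6·(6/5)²+(6/5)³)/(24·100000) = 2349/1953125 m
Superposition: y = Σ y_i = 30629/31250000 m ≈ 0.000980 m

y(6/5) = 30629/31250000 m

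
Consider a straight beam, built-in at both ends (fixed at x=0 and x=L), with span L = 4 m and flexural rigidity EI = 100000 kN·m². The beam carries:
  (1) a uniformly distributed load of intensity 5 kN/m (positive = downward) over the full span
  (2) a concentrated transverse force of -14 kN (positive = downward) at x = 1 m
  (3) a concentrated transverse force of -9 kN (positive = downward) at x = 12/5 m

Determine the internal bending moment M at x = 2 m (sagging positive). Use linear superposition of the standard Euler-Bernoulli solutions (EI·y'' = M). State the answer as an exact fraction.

M(2) = -389/300 kN·m

Load 1 — uniform load w=5 kN/m over full span:
  M_1 = wLx/2 - wL²/12 - wx²/2 = 5·4·2/2 - 5·4²/12 - 5·2²/2 = 10/3 kN·m
Load 2 — point force P=-14 kN at a=1 m (b=L-a=3):
  M_2 = Pa²(a+3b)(L-x)/L³ - Pa²b/L²  [x>a] = (-14)·1²·(1+3·3)·(4-2)/4³ - (-14)·1²·3/4² = -7/4 kN·m
Load 3 — point force P=-9 kN at a=12/5 m (b=L-a=8/5):
  M_3 = Pb²(3a+b)x/L³ - Pab²/L²  [x≤a] = (-9)·(8/5)²·(3·(12/5)+(8/5))·2/4³ - (-9)·(12/5)·(8/5)²/4² = -72/25 kN·m
Superposition: M = Σ M_i = -389/300 kN·m ≈ -1.296667 kN·m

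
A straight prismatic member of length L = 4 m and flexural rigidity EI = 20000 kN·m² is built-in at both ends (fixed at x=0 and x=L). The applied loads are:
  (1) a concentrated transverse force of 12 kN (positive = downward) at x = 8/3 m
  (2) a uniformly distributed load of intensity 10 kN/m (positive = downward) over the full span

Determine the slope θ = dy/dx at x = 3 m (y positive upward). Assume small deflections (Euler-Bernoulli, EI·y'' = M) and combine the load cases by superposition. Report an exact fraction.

θ(3) = 23/60000 rad

Load 1 — point force P=12 kN at a=8/3 m (b=L-a=4/3):
  θ_1 = Pa²(L-x)(2bL-(3b+a)(L-x))/(2L³EI)  [x>a] = 12·(8/3)²·(4-3)·(2·(4/3)·4-(3·(4/3)+(8/3))·(4-3))/(2·4³·20000) = 1/7500 rad
Load 2 — uniform load w=10 kN/m over full span:
  θ_2 = -wx(L-x)(L-2x)/(12EI) = -10·3·(4-3)·(4-2·3)/(12·20000) = 1/4000 rad
Superposition: θ = Σ θ_i = 23/60000 rad ≈ 0.000383 rad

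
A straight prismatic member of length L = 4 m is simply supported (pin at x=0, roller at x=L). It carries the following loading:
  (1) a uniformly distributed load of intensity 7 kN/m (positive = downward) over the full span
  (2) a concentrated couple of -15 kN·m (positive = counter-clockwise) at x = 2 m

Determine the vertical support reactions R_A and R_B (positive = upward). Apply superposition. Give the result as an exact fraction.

R_A = 41/4 kN, R_B = 71/4 kN

Load 1 — uniform load w=7 kN/m over full span:
  R_A = wL/2 = 7·4/2 = 14 kN
  R_B = wL/2 = 7·4/2 = 14 kN
Load 2 — applied couple M₀=-15 kN·m at a=2 m (b=L-a=2):
  R_A = M₀/L = (-15)/4 = -15/4 kN
  R_B = -M₀/L = -(-15)/4 = 15/4 kN
Superposition: R_A = 41/4 kN, R_B = 71/4 kN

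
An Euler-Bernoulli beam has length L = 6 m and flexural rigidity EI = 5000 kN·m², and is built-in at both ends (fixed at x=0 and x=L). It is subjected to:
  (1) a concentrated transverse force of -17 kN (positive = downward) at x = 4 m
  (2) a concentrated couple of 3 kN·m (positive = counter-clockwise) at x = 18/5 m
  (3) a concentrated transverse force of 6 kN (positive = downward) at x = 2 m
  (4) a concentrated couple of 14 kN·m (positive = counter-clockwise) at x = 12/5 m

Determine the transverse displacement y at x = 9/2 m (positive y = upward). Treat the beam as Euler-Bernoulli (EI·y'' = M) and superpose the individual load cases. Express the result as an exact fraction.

y(9/2) = 1313/600000 m

Load 1 — point force P=-17 kN at a=4 m (b=L-a=2):
  y_1 = -Pa²(L-x)²(3bL-(3b+a)(L-x))/(6L³EI)  [x>a] = -(-17)·4²·(6-(9/2))²·(3·2·6-(3·2+4)·(6-(9/2)))/(6·6³·5000) = 119/60000 m
Load 2 — applied couple M₀=3 kN·m at a=18/5 m (b=L-a=12/5):
  y_2 = (R_Ax³/6 - M_Ax²/2 - M₀(x-a)²/2)/EI  [x>a] with R_A=18/25, M_A=24/25 = ((18/25)·(9/2)³/6 - (24/25)·(9/2)²/2 - 3·((9/2)-(18/5))²/2)/5000 = 0 m
Load 3 — point force P=6 kN at a=2 m (b=L-a=4):
  y_3 = -Pa²(L-x)²(3bL-(3b+a)(L-x))/(6L³EI)  [x>a] = -6·2²·(6-(9/2))²·(3·4·6-(3·4+2)·(6-(9/2)))/(6·6³·5000) = -17/40000 m
Load 4 — applied couple M₀=14 kN·m at a=12/5 m (b=L-a=18/5):
  y_4 = (R_Ax³/6 - M_Ax²/2 - M₀(x-a)²/2)/EI  [x>a] with R_A=84/25, M_A=42/25 = ((84/25)·(9/2)³/6 - (42/25)·(9/2)²/2 - 14·((9/2)-(12/5))²/2)/5000 = 63/100000 m
Superposition: y = Σ y_i = 1313/600000 m ≈ 0.002188 m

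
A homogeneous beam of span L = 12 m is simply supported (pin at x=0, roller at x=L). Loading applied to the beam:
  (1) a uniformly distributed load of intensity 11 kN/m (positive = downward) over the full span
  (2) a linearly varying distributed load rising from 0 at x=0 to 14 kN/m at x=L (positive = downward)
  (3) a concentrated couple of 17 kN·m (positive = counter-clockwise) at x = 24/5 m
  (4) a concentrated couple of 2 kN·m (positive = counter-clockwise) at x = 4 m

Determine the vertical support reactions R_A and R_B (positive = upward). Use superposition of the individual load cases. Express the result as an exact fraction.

Load 1 — uniform load w=11 kN/m over full span:
  R_A = wL/2 = 11·12/2 = 66 kN
  R_B = wL/2 = 11·12/2 = 66 kN
Load 2 — triangular load w₀=14 kN/m (0→w₀ over full span):
  R_A = w₀L/6 = 14·12/6 = 28 kN
  R_B = w₀L/3 = 14·12/3 = 56 kN
Load 3 — applied couple M₀=17 kN·m at a=24/5 m (b=L-a=36/5):
  R_A = M₀/L = 17/12 kN
  R_B = -M₀/L = -17/12 kN
Load 4 — applied couple M₀=2 kN·m at a=4 m (b=L-a=8):
  R_A = M₀/L = 2/12 = 1/6 kN
  R_B = -M₀/L = -2/12 = -1/6 kN
Superposition: R_A = 1147/12 kN, R_B = 1445/12 kN

R_A = 1147/12 kN, R_B = 1445/12 kN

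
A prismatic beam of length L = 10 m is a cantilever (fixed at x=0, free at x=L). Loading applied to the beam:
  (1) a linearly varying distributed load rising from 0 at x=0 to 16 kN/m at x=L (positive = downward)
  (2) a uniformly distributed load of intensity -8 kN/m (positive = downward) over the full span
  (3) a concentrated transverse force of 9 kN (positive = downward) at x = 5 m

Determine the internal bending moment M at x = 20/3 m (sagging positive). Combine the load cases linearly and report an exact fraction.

Load 1 — triangular load w₀=16 kN/m (0→w₀ over full span):
  M_1 = w₀Lx/2 - w₀L²/3 - w₀x³/(6L) = 16·10·(20/3)/2 - 16·10²/3 - 16·(20/3)³/(6·10) = -6400/81 kN·m
Load 2 — uniform load w=-8 kN/m over full span:
  M_2 = -w(L-x)²/2 = -(-8)·(10-(20/3))²/2 = 400/9 kN·m
Load 3 — point force P=9 kN at a=5 m (b=L-a=5):
  M_3 = 0  [x>a] = 0 kN·m
Superposition: M = Σ M_i = -2800/81 kN·m ≈ -34.567901 kN·m

M(20/3) = -2800/81 kN·m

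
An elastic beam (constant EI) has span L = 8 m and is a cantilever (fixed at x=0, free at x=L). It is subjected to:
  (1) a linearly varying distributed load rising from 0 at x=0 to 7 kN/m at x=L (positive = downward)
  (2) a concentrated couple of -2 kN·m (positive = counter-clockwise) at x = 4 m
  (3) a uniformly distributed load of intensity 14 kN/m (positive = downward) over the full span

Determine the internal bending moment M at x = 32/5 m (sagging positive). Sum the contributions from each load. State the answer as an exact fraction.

Load 1 — triangular load w₀=7 kN/m (0→w₀ over full span):
  M_1 = w₀Lx/2 - w₀L²/3 - w₀x³/(6L) = 7·8·(32/5)/2 - 7·8²/3 - 7·(32/5)³/(6·8) = -3136/375 kN·m
Load 2 — applied couple M₀=-2 kN·m at a=4 m (b=L-a=4):
  M_2 = 0  [x>a] = 0 kN·m
Load 3 — uniform load w=14 kN/m over full span:
  M_3 = -w(L-x)²/2 = -14·(8-(32/5))²/2 = -448/25 kN·m
Superposition: M = Σ M_i = -9856/375 kN·m ≈ -26.282667 kN·m

M(32/5) = -9856/375 kN·m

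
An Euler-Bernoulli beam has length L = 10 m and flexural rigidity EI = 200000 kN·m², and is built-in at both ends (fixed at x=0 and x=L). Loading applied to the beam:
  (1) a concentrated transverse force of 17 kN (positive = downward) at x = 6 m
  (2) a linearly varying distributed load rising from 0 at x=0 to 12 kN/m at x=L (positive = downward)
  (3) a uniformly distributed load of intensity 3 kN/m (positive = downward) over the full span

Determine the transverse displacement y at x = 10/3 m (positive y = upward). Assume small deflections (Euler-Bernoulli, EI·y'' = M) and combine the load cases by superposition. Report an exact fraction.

Load 1 — point force P=17 kN at a=6 m (b=L-a=4):
  y_1 = -Pb²x²(3aL-(3a+b)x)/(6L³EI)  [x≤a] = -17·4²·(10/3)²·(3·6·10-(3·6+4)·(10/3))/(6·10³·200000) = -68/253125 m
Load 2 — triangular load w₀=12 kN/m (0→w₀ over full span):
  y_2 = -w₀x²(L-x)²(x+2L)/(120LEI) = -12·(10/3)²·(10-(10/3))²·((10/3)+2·10)/(120·10·200000) = -7/12150 m
Load 3 — uniform load w=3 kN/m over full span:
  y_3 = -wx²(L-x)²/(24EI) = -3·(10/3)²·(10-(10/3))²/(24·200000) = -1/3240 m
Superposition: y = Σ y_i = -7007/6075000 m ≈ -0.001153 m

y(10/3) = -7007/6075000 m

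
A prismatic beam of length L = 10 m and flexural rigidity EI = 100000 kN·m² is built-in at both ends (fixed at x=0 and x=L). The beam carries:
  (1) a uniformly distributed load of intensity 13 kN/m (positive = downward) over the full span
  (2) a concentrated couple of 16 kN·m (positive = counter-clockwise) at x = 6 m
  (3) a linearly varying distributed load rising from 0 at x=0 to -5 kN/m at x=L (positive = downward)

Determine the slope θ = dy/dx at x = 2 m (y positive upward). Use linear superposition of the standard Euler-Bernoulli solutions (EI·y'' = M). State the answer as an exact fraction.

Load 1 — uniform load w=13 kN/m over full span:
  θ_1 = -wx(L-x)(L-2x)/(12EI) = -13·2·(10-2)·(10-2·2)/(12·100000) = -13/12500 rad
Load 2 — applied couple M₀=16 kN·m at a=6 m (b=L-a=4):
  θ_2 = (R_Ax²/2 - M_Ax)/EI  [x≤a] with R_A=288/125, M_A=128/25 = ((288/125)·2²/2 - (128/25)·2)/100000 = -22/390625 rad
Load 3 — triangular load w₀=-5 kN/m (0→w₀ over full span):
  θ_3 = -w₀(2x(L-x)(L-2x)(x+2L)+x²(L-x)²)/(120LEI) = -(-5)·(2·2·(10-2)·(10-2·2)·(2+2·10)+2²·(10-2)²)/(120·10·100000) = 7/37500 rad
Superposition: θ = Σ θ_i = -1066/1171875 rad ≈ -0.000910 rad

θ(2) = -1066/1171875 rad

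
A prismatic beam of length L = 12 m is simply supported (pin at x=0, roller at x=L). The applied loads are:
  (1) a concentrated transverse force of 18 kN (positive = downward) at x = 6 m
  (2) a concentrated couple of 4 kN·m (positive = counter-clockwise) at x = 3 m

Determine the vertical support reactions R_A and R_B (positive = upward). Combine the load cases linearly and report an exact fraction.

R_A = 28/3 kN, R_B = 26/3 kN

Load 1 — point force P=18 kN at a=6 m (b=L-a=6):
  R_A = Pb/L = 18·6/12 = 9 kN
  R_B = Pa/L = 18·6/12 = 9 kN
Load 2 — applied couple M₀=4 kN·m at a=3 m (b=L-a=9):
  R_A = M₀/L = 4/12 = 1/3 kN
  R_B = -M₀/L = -4/12 = -1/3 kN
Superposition: R_A = 28/3 kN, R_B = 26/3 kN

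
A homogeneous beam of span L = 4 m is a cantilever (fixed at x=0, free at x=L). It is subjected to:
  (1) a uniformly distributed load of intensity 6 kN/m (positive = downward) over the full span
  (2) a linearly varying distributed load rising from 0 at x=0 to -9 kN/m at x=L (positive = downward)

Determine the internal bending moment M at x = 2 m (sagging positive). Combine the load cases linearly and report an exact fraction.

M(2) = 3 kN·m

Load 1 — uniform load w=6 kN/m over full span:
  M_1 = -w(L-x)²/2 = -6·(4-2)²/2 = -12 kN·m
Load 2 — triangular load w₀=-9 kN/m (0→w₀ over full span):
  M_2 = w₀Lx/2 - w₀L²/3 - w₀x³/(6L) = (-9)·4·2/2 - (-9)·4²/3 - (-9)·2³/(6·4) = 15 kN·m
Superposition: M = Σ M_i = 3 kN·m ≈ 3.000000 kN·m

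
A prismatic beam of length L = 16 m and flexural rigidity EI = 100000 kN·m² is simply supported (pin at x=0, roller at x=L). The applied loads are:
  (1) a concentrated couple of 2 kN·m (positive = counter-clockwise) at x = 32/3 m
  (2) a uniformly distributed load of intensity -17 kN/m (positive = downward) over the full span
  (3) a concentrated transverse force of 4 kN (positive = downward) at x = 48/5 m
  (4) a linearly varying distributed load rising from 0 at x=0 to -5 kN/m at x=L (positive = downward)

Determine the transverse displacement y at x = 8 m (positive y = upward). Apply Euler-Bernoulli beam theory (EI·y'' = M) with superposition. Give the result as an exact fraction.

y(8) = 573047/3515625 m

Load 1 — applied couple M₀=2 kN·m at a=32/3 m (b=L-a=16/3):
  y_1 = (M₀x³/(6L)+C₁x)/EI  [x≤a] with C₁=M₀(3b²-L²)/(6L)=-32/9 = (2·8³/(6·16)+(-32/9)·8)/100000 = -1/5625 m
Load 2 — uniform load w=-17 kN/m over full span:
  y_2 = -wx(L³-2Lx²+x³)/(24EI) = -(-17)·8·(16³-2·16·8²+8³)/(24·100000) = 272/1875 m
Load 3 — point force P=4 kN at a=48/5 m (b=L-a=32/5):
  y_3 = -Pbx(L²-b²-x²)/(6LEI)  [x≤a] = -4·(32/5)·8·(16²-(32/5)²-8²)/(6·16·100000) = -3776/1171875 m
Load 4 — triangular load w₀=-5 kN/m (0→w₀ over full span):
  y_4 = -w₀x(7L⁴-10L²x²+3x⁴)/(360LEI) = -(-5)·8·(7·16⁴-10·16²·8²+3·8⁴)/(360·16·100000) = 8/375 m
Superposition: y = Σ y_i = 573047/3515625 m ≈ 0.163000 m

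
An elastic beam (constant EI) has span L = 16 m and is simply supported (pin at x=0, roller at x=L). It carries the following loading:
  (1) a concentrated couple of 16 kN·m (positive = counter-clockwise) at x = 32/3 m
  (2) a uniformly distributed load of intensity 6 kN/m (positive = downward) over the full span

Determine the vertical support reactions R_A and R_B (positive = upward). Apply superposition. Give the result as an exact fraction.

R_A = 49 kN, R_B = 47 kN

Load 1 — applied couple M₀=16 kN·m at a=32/3 m (b=L-a=16/3):
  R_A = M₀/L = 16/16 = 1 kN
  R_B = -M₀/L = -16/16 = -1 kN
Load 2 — uniform load w=6 kN/m over full span:
  R_A = wL/2 = 6·16/2 = 48 kN
  R_B = wL/2 = 6·16/2 = 48 kN
Superposition: R_A = 49 kN, R_B = 47 kN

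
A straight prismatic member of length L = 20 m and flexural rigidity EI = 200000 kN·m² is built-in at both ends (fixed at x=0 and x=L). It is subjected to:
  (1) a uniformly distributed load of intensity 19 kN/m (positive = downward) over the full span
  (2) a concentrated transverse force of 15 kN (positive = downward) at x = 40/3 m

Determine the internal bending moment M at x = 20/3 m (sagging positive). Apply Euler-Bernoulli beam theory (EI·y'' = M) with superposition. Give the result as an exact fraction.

Load 1 — uniform load w=19 kN/m over full span:
  M_1 = wLx/2 - wL²/12 - wx²/2 = 19·20·(20/3)/2 - 19·20²/12 - 19·(20/3)²/2 = 1900/9 kN·m
Load 2 — point force P=15 kN at a=40/3 m (b=L-a=20/3):
  M_2 = Pb²(3a+b)x/L³ - Pab²/L²  [x≤a] = 15·(20/3)²·(3·(40/3)+(20/3))·(20/3)/20³ - 15·(40/3)·(20/3)²/20² = 100/27 kN·m
Superposition: M = Σ M_i = 5800/27 kN·m ≈ 214.814815 kN·m

M(20/3) = 5800/27 kN·m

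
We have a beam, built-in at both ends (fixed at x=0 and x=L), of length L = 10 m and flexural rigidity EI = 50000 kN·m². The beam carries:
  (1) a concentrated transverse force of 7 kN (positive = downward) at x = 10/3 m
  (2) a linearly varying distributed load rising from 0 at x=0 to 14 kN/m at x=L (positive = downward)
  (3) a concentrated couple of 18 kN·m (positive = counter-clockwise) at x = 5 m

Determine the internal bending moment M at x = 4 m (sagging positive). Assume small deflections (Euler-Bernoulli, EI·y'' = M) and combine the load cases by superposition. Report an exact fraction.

M(4) = 9289/270 kN·m

Load 1 — point force P=7 kN at a=10/3 m (b=L-a=20/3):
  M_1 = Pa²(a+3b)(L-x)/L³ - Pa²b/L²  [x>a] = 7·(10/3)²·((10/3)+3·(20/3))·(10-4)/10³ - 7·(10/3)²·(20/3)/10² = 154/27 kN·m
Load 2 — triangular load w₀=14 kN/m (0→w₀ over full span):
  M_2 = 3w₀Lx/20 - w₀L²/30 - w₀x³/(6L) = 3·14·10·4/20 - 14·10²/30 - 14·4³/(6·10) = 112/5 kN·m
Load 3 — applied couple M₀=18 kN·m at a=5 m (b=L-a=5):
  M_3 = R_Ax - M_A  [x≤a] with R_A=27/10, M_A=9/2 = (27/10)·4 - (9/2) = 63/10 kN·m
Superposition: M = Σ M_i = 9289/270 kN·m ≈ 34.403704 kN·m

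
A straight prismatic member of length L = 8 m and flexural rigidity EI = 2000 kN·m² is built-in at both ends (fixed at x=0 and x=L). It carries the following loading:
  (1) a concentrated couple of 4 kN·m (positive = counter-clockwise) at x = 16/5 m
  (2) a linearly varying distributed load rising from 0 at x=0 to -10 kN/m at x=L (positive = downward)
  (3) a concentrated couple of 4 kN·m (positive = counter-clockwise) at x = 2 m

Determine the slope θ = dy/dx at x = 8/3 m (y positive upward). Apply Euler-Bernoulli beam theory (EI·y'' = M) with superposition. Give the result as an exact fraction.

θ(8/3) = 29569/3037500 rad

Load 1 — applied couple M₀=4 kN·m at a=16/5 m (b=L-a=24/5):
  θ_1 = (R_Ax²/2 - M_Ax)/EI  [x≤a] with R_A=18/25, M_A=12/25 = ((18/25)·(8/3)²/2 - (12/25)·(8/3))/2000 = 2/3125 rad
Load 2 — triangular load w₀=-10 kN/m (0→w₀ over full span):
  θ_2 = -w₀(2x(L-x)(L-2x)(x+2L)+x²(L-x)²)/(120LEI) = -(-10)·(2·(8/3)·(8-(8/3))·(8-2·(8/3))·((8/3)+2·8)+(8/3)²·(8-(8/3))²)/(120·8·2000) = 256/30375 rad
Load 3 — applied couple M₀=4 kN·m at a=2 m (b=L-a=6):
  θ_3 = (R_Ax²/2 - M_Ax - M₀(x-a))/EI  [x>a] with R_A=9/16, M_A=-3/4 = ((9/16)·(8/3)²/2 - (-3/4)·(8/3) - 4·((8/3)-2))/2000 = 1/1500 rad
Superposition: θ = Σ θ_i = 29569/3037500 rad ≈ 0.009735 rad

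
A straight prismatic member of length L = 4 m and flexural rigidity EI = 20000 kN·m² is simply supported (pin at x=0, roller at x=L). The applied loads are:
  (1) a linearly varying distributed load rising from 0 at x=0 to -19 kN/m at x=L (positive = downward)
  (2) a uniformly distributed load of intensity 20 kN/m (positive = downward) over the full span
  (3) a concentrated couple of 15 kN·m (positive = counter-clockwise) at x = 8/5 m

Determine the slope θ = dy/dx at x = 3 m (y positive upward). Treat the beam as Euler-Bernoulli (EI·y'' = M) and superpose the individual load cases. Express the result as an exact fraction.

θ(3) = 4613/5760000 rad

Load 1 — triangular load w₀=-19 kN/m (0→w₀ over full span):
  θ_1 = -w₀(7L⁴-30L²x²+15x⁴)/(360LEI) = -(-19)·(7·4⁴-30·4²·3²+15·3⁴)/(360·4·20000) = -24947/28800000 rad
Load 2 — uniform load w=20 kN/m over full span:
  θ_2 = -w(L³-6Lx²+4x³)/(24EI) = -20·(4³-6·4·3²+4·3³)/(24·20000) = 11/6000 rad
Load 3 — applied couple M₀=15 kN·m at a=8/5 m (b=L-a=12/5):
  θ_3 = (M₀x²/(2L)-M₀(x-a)+C₁)/EI  [x>a] with C₁=M₀(3b²-L²)/(6L)=4/5 = (15·3²/(2·4)-15·(3-(8/5))+(4/5))/20000 = -133/800000 rad
Superposition: θ = Σ θ_i = 4613/5760000 rad ≈ 0.000801 rad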